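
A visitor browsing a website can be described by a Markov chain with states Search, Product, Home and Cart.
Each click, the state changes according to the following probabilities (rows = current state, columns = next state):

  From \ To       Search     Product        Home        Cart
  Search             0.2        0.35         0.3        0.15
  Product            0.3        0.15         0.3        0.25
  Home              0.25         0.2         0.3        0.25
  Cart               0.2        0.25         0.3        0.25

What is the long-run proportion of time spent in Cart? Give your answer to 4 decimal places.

Let the stationary distribution be π with π = πP and π_1 + π_2 + π_3 + π_4 = 1.
π_1 = 0.2·π_1 + 0.3·π_2 + 0.25·π_3 + 0.2·π_4
π_2 = 0.35·π_1 + 0.15·π_2 + 0.2·π_3 + 0.25·π_4
π_3 = 0.3·π_1 + 0.3·π_2 + 0.3·π_3 + 0.3·π_4
Solving with the normalization constraint gives π = (0.2385, 0.2353, 0.3000, 0.2261).
So the stationary probability of Cart is 0.2261.

0.2261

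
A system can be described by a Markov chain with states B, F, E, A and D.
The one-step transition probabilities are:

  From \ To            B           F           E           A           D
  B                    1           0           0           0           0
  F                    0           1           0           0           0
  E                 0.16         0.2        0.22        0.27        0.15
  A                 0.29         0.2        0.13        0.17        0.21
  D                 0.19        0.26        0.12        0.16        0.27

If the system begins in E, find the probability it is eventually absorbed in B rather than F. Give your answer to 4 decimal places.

Let h(s) be the probability of absorption at B starting from transient state s. Then h(B) = 1 and h(F) = 0. By first-step analysis:
h(E) = 0.16·1 + 0.2·0 + 0.22·h(E) + 0.27·h(A) + 0.15·h(D)
h(A) = 0.29·1 + 0.2·0 + 0.13·h(E) + 0.17·h(A) + 0.21·h(D)
h(D) = 0.19·1 + 0.26·0 + 0.12·h(E) + 0.16·h(A) + 0.27·h(D)
Solving: h(E) = 0.4802, h(A) = 0.5404, h(D) = 0.4577.
Starting from E, the probability is 0.4802.

0.4802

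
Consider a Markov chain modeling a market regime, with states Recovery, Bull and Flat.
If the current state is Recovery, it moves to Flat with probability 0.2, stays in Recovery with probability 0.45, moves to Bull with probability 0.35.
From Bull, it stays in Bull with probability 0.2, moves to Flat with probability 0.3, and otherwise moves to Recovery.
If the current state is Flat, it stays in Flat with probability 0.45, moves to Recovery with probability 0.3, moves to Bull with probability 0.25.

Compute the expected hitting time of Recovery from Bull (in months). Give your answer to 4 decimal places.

2.3288

Let t(s) be the expected number of months to first reach Recovery from state s, with t(Recovery) = 0. Conditioning on the first month:
t(Bull) = 1 + 0.2·t(Bull) + 0.3·t(Flat)
t(Flat) = 1 + 0.25·t(Bull) + 0.45·t(Flat)
Solving: t(Bull) = 2.3288, t(Flat) = 2.8767.
Expected months from Bull to Recovery: 2.3288.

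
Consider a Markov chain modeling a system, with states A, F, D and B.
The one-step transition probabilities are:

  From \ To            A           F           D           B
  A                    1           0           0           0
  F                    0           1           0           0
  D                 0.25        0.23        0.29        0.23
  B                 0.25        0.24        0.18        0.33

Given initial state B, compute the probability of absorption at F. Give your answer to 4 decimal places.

0.4877

Let h(s) be the probability of absorption at F starting from transient state s. Then h(F) = 1 and h(A) = 0. By first-step analysis:
h(D) = 0.25·0 + 0.23·1 + 0.29·h(D) + 0.23·h(B)
h(B) = 0.25·0 + 0.24·1 + 0.18·h(D) + 0.33·h(B)
Solving: h(D) = 0.4819, h(B) = 0.4877.
Starting from B, the probability is 0.4877.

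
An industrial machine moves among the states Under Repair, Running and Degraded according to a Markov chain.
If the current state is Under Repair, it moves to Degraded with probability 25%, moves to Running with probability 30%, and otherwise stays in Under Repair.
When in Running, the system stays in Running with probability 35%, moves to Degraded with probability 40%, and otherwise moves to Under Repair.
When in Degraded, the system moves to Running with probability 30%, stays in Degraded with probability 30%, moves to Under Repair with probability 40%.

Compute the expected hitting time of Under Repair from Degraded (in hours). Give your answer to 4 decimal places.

Let t(s) be the expected number of hours to first reach Under Repair from state s, with t(Under Repair) = 0. Conditioning on the first hour:
t(Running) = 1 + 0.35·t(Running) + 0.4·t(Degraded)
t(Degraded) = 1 + 0.3·t(Running) + 0.3·t(Degraded)
Solving: t(Running) = 3.2836, t(Degraded) = 2.8358.
Expected hours from Degraded to Under Repair: 2.8358.

2.8358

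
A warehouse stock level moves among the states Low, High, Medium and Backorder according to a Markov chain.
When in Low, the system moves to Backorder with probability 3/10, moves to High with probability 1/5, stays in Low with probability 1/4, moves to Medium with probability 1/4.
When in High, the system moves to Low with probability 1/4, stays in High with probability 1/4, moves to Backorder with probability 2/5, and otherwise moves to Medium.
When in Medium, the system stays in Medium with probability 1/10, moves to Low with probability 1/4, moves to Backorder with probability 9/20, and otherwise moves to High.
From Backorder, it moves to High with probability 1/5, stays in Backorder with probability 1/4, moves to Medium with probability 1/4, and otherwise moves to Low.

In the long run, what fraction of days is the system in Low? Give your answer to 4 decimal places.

0.2666

Let the stationary distribution be π with π = πP and π_1 + π_2 + π_3 + π_4 = 1.
π_1 = 0.25·π_1 + 0.25·π_2 + 0.25·π_3 + 0.3·π_4
π_2 = 0.2·π_1 + 0.25·π_2 + 0.2·π_3 + 0.2·π_4
π_3 = 0.25·π_1 + 0.1·π_2 + 0.1·π_3 + 0.25·π_4
Solving with the normalization constraint gives π = (0.2666, 0.2105, 0.1899, 0.3329).
So the stationary probability of Low is 0.2666.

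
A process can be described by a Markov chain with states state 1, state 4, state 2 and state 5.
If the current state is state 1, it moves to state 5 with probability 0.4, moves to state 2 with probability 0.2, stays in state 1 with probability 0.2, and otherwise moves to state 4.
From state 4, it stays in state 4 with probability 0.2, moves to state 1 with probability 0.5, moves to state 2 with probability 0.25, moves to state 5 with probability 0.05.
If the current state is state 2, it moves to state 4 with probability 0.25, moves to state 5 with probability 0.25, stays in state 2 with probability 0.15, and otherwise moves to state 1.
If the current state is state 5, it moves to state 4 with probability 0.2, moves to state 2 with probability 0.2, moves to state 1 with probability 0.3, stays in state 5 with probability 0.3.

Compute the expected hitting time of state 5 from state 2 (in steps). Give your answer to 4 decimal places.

3.9130

Let t(s) be the expected number of steps to first reach state 5 from state s, with t(state 5) = 0. Conditioning on the first step:
t(state 1) = 1 + 0.2·t(state 1) + 0.2·t(state 4) + 0.2·t(state 2)
t(state 4) = 1 + 0.5·t(state 1) + 0.2·t(state 4) + 0.25·t(state 2)
t(state 2) = 1 + 0.35·t(state 1) + 0.25·t(state 4) + 0.15·t(state 2)
Solving: t(state 1) = 3.3736, t(state 4) = 4.5813, t(state 2) = 3.9130.
Expected steps from state 2 to state 5: 3.9130.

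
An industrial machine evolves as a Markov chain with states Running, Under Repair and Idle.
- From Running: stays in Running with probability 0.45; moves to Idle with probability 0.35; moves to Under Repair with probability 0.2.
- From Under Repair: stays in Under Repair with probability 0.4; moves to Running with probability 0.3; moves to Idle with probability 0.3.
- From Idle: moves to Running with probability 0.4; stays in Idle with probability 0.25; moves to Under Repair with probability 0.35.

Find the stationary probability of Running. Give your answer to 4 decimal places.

0.3887

Let the stationary distribution be π with π = πP and π_1 + π_2 + π_3 = 1.
π_1 = 0.45·π_1 + 0.3·π_2 + 0.4·π_3
π_2 = 0.2·π_1 + 0.4·π_2 + 0.35·π_3
Solving with the normalization constraint gives π = (0.3887, 0.3070, 0.3042).
So the stationary probability of Running is 0.3887.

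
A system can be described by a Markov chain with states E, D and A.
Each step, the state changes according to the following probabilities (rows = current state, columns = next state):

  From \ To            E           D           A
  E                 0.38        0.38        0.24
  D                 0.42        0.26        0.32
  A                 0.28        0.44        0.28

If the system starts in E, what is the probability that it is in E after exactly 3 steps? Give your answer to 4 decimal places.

Propagate the distribution vector 3 steps from E.
After 0 steps: (1.0000, 0.0000, 0.0000)
After 1 step: (0.3800, 0.3800, 0.2400)
After 2 steps: (0.3712, 0.3488, 0.2800)
After 3 steps: (0.3660, 0.3549, 0.2791)
P(in E after 3 steps) = 0.3660

0.3660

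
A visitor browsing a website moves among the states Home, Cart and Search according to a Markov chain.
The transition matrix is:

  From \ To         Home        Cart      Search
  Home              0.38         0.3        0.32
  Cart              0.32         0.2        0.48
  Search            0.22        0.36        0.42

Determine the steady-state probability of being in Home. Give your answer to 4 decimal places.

Let the stationary distribution be π with π = πP and π_1 + π_2 + π_3 = 1.
π_1 = 0.38·π_1 + 0.32·π_2 + 0.22·π_3
π_2 = 0.3·π_1 + 0.2·π_2 + 0.36·π_3
Solving with the normalization constraint gives π = (0.2970, 0.2950, 0.4080).
So the stationary probability of Home is 0.2970.

0.2970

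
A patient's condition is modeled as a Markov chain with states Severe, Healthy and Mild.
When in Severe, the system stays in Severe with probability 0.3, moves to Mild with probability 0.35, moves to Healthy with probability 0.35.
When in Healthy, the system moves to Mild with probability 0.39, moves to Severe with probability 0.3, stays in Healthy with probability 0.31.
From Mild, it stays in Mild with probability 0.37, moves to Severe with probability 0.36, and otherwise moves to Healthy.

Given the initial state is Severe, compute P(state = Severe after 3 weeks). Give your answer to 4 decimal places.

0.3223

Propagate the distribution vector 3 weeks from Severe.
After 0 weeks: (1.0000, 0.0000, 0.0000)
After 1 week: (0.3000, 0.3500, 0.3500)
After 2 weeks: (0.3210, 0.3080, 0.3710)
After 3 weeks: (0.3223, 0.3080, 0.3697)
P(in Severe after 3 weeks) = 0.3223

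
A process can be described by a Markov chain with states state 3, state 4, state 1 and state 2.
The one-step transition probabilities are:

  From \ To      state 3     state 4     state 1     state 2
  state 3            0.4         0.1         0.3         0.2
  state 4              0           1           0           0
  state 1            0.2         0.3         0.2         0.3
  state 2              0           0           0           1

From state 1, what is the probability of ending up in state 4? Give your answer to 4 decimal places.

Let h(s) be the probability of absorption at state 4 starting from transient state s. Then h(state 4) = 1 and h(state 2) = 0. By first-step analysis:
h(state 3) = 0.4·h(state 3) + 0.1·1 + 0.3·h(state 1) + 0.2·0
h(state 1) = 0.2·h(state 3) + 0.3·1 + 0.2·h(state 1) + 0.3·0
Solving: h(state 3) = 0.4048, h(state 1) = 0.4762.
Starting from state 1, the probability is 0.4762.

0.4762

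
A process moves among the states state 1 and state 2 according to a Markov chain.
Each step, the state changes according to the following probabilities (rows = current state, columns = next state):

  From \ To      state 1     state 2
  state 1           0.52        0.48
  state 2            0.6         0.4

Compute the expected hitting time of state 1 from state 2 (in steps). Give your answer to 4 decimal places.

1.6667

Let t(s) be the expected number of steps to first reach state 1 from state s, with t(state 1) = 0. Conditioning on the first step:
t(state 2) = 1 + 0.4·t(state 2)
Solving: t(state 2) = 1.6667.
Expected steps from state 2 to state 1: 1.6667.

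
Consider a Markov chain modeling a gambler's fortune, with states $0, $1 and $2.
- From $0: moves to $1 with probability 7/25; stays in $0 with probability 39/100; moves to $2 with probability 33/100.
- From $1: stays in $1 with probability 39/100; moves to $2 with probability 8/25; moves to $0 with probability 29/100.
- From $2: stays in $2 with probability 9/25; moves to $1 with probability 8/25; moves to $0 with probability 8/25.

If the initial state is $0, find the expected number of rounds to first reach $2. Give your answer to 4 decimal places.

3.0595

Let t(s) be the expected number of rounds to first reach $2 from state s, with t($2) = 0. Conditioning on the first round:
t($0) = 1 + 0.39·t($0) + 0.28·t($1)
t($1) = 1 + 0.29·t($0) + 0.39·t($1)
Solving: t($0) = 3.0595, t($1) = 3.0938.
Expected rounds from $0 to $2: 3.0595.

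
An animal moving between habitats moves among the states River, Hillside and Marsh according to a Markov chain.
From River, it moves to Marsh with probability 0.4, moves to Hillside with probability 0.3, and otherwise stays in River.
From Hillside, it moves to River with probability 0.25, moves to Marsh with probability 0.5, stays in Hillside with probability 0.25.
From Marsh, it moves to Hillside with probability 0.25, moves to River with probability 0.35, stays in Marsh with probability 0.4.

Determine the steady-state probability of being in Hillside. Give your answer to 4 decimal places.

Let the stationary distribution be π with π = πP and π_1 + π_2 + π_3 = 1.
π_1 = 0.3·π_1 + 0.25·π_2 + 0.35·π_3
π_2 = 0.3·π_1 + 0.25·π_2 + 0.25·π_3
Solving with the normalization constraint gives π = (0.3081, 0.2654, 0.4265).
So the stationary probability of Hillside is 0.2654.

0.2654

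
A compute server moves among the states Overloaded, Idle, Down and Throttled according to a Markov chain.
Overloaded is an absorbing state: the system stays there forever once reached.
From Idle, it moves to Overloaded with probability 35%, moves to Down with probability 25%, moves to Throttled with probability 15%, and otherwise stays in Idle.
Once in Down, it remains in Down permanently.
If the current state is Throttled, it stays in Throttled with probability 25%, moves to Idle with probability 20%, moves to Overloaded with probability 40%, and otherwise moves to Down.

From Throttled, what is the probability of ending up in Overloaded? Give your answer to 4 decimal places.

0.6948

Let h(s) be the probability of absorption at Overloaded starting from transient state s. Then h(Overloaded) = 1 and h(Down) = 0. By first-step analysis:
h(Idle) = 0.35·1 + 0.25·h(Idle) + 0.25·0 + 0.15·h(Throttled)
h(Throttled) = 0.4·1 + 0.2·h(Idle) + 0.15·0 + 0.25·h(Throttled)
Solving: h(Idle) = 0.6056, h(Throttled) = 0.6948.
Starting from Throttled, the probability is 0.6948.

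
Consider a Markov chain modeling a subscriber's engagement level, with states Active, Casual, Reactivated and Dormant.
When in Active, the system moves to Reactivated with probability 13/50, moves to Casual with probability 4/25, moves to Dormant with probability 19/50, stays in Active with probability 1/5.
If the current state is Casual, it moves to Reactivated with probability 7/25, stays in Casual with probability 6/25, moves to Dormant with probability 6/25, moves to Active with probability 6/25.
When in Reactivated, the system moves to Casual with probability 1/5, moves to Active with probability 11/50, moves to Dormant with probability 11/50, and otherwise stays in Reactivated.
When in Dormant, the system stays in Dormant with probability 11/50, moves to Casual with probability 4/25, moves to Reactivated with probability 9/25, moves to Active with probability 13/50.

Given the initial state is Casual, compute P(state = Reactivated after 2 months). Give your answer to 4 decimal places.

0.3168

Propagate the distribution vector 2 months from Casual.
After 0 months: (0.0000, 1.0000, 0.0000, 0.0000)
After 1 month: (0.2400, 0.2400, 0.2800, 0.2400)
After 2 months: (0.2296, 0.1904, 0.3168, 0.2632)
P(in Reactivated after 2 months) = 0.3168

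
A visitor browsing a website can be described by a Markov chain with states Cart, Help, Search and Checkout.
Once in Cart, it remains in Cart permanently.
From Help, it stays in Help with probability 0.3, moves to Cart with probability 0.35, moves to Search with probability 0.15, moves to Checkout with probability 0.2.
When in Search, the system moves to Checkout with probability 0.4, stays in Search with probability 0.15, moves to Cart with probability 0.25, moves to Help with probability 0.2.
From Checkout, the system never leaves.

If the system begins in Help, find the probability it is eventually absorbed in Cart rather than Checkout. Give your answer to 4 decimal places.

0.5929

Let h(s) be the probability of absorption at Cart starting from transient state s. Then h(Cart) = 1 and h(Checkout) = 0. By first-step analysis:
h(Help) = 0.35·1 + 0.3·h(Help) + 0.15·h(Search) + 0.2·0
h(Search) = 0.25·1 + 0.2·h(Help) + 0.15·h(Search) + 0.4·0
Solving: h(Help) = 0.5929, h(Search) = 0.4336.
Starting from Help, the probability is 0.5929.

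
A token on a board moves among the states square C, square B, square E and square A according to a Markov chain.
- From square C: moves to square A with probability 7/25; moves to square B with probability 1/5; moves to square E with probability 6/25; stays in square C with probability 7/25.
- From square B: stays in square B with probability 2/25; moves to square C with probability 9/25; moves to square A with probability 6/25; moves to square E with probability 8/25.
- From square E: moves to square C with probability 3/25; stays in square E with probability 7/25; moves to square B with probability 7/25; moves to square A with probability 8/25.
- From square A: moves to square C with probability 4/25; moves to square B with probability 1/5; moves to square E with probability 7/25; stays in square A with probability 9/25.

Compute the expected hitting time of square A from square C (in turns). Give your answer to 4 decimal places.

Let t(s) be the expected number of turns to first reach square A from state s, with t(square A) = 0. Conditioning on the first turn:
t(square C) = 1 + 0.28·t(square C) + 0.2·t(square B) + 0.24·t(square E)
t(square B) = 1 + 0.36·t(square C) + 0.08·t(square B) + 0.32·t(square E)
t(square E) = 1 + 0.12·t(square C) + 0.28·t(square B) + 0.28·t(square E)
Solving: t(square C) = 3.5366, t(square B) = 3.6531, t(square E) = 3.3990.
Expected turns from square C to square A: 3.5366.

3.5366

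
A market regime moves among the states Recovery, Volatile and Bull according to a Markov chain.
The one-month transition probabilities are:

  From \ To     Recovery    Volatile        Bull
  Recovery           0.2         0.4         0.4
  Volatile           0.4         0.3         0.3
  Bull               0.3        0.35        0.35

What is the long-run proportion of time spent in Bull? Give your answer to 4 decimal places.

Let the stationary distribution be π with π = πP and π_1 + π_2 + π_3 = 1.
π_1 = 0.2·π_1 + 0.4·π_2 + 0.3·π_3
π_2 = 0.4·π_1 + 0.3·π_2 + 0.35·π_3
Solving with the normalization constraint gives π = (0.3043, 0.3478, 0.3478).
So the stationary probability of Bull is 0.3478.

0.3478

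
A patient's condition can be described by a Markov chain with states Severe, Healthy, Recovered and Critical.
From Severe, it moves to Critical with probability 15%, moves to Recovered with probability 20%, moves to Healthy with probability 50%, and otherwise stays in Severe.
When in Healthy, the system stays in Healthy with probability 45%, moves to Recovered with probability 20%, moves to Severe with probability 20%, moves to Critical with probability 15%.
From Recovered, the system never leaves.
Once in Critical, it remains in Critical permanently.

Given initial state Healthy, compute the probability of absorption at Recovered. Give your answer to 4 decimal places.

Let h(s) be the probability of absorption at Recovered starting from transient state s. Then h(Recovered) = 1 and h(Critical) = 0. By first-step analysis:
h(Severe) = 0.15·h(Severe) + 0.5·h(Healthy) + 0.2·1 + 0.15·0
h(Healthy) = 0.2·h(Severe) + 0.45·h(Healthy) + 0.2·1 + 0.15·0
Solving: h(Severe) = 0.5714, h(Healthy) = 0.5714.
Starting from Healthy, the probability is 0.5714.

0.5714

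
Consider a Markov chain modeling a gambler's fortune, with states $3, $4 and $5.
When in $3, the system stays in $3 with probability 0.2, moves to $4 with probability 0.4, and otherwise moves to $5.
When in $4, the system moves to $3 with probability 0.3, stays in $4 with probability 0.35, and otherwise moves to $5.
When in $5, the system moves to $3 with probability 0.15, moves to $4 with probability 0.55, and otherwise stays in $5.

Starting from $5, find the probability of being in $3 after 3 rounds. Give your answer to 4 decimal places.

Propagate the distribution vector 3 rounds from $5.
After 0 rounds: (0.0000, 0.0000, 1.0000)
After 1 round: (0.1500, 0.5500, 0.3000)
After 2 rounds: (0.2400, 0.4175, 0.3425)
After 3 rounds: (0.2246, 0.4305, 0.3449)
P(in $3 after 3 rounds) = 0.2246

0.2246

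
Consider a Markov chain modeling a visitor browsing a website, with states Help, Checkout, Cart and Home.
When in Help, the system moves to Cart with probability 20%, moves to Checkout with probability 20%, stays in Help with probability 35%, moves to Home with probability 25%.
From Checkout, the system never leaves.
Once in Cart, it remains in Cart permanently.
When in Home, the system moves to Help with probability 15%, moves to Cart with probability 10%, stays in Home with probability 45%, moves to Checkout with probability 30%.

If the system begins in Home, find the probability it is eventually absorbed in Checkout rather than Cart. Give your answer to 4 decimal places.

Let h(s) be the probability of absorption at Checkout starting from transient state s. Then h(Checkout) = 1 and h(Cart) = 0. By first-step analysis:
h(Help) = 0.35·h(Help) + 0.2·1 + 0.2·0 + 0.25·h(Home)
h(Home) = 0.15·h(Help) + 0.3·1 + 0.1·0 + 0.45·h(Home)
Solving: h(Help) = 0.5781, h(Home) = 0.7031.
Starting from Home, the probability is 0.7031.

0.7031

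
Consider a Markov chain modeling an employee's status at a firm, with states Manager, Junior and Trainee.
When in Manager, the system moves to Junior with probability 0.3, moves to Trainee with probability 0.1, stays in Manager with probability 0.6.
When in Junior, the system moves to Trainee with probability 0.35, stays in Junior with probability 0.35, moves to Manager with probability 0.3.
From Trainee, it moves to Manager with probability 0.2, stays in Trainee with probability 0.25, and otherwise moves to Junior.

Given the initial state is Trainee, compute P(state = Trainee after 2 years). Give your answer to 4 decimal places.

0.2750

Sum over the intermediate state after 1 year:
P = P(Trainee→Manager)·P(Manager→Trainee) + P(Trainee→Junior)·P(Junior→Trainee) + P(Trainee→Trainee)·P(Trainee→Trainee)
  = 0.2×0.1 + 0.55×0.35 + 0.25×0.25
  = 0.0200 + 0.1925 + 0.0625 = 0.2750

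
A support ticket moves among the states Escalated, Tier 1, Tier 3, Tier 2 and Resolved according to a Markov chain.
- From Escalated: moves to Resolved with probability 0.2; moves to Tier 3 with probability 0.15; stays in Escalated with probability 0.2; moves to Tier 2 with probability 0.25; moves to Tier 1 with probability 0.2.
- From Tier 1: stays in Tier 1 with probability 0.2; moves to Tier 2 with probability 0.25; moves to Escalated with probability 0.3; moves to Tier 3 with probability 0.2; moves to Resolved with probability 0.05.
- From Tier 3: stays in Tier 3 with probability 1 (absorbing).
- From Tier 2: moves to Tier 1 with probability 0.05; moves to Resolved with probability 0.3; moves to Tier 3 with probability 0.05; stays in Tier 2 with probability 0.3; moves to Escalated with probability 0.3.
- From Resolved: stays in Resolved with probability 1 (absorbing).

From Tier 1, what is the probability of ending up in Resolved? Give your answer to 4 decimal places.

0.5162

Let h(s) be the probability of absorption at Resolved starting from transient state s. Then h(Resolved) = 1 and h(Tier 3) = 0. By first-step analysis:
h(Escalated) = 0.2·h(Escalated) + 0.2·h(Tier 1) + 0.15·0 + 0.25·h(Tier 2) + 0.2·1
h(Tier 1) = 0.3·h(Escalated) + 0.2·h(Tier 1) + 0.2·0 + 0.25·h(Tier 2) + 0.05·1
h(Tier 2) = 0.3·h(Escalated) + 0.05·h(Tier 1) + 0.05·0 + 0.3·h(Tier 2) + 0.3·1
Solving: h(Escalated) = 0.6056, h(Tier 1) = 0.5162, h(Tier 2) = 0.7250.
Starting from Tier 1, the probability is 0.5162.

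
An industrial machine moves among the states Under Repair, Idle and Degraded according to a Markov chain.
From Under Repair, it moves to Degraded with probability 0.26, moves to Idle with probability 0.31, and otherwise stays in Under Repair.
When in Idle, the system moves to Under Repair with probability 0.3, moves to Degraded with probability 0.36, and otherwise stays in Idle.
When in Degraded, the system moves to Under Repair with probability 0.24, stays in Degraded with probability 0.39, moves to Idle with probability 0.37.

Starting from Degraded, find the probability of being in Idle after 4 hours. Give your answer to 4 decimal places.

0.3406

Propagate the distribution vector 4 hours from Degraded.
After 0 hours: (0.0000, 0.0000, 1.0000)
After 1 hour: (0.2400, 0.3700, 0.3900)
After 2 hours: (0.3078, 0.3445, 0.3477)
After 3 hours: (0.3192, 0.3412, 0.3397)
After 4 hours: (0.3211, 0.3406, 0.3383)
P(in Idle after 4 hours) = 0.3406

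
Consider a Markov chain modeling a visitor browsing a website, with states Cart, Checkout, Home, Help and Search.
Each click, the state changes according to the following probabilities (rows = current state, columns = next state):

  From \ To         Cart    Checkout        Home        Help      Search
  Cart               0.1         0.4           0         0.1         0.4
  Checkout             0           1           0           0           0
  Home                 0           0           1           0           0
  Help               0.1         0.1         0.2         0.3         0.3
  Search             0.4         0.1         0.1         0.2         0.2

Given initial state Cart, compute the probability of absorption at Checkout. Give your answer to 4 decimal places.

0.7968

Let h(s) be the probability of absorption at Checkout starting from transient state s. Then h(Checkout) = 1 and h(Home) = 0. By first-step analysis:
h(Cart) = 0.1·h(Cart) + 0.4·1 + 0.1·h(Help) + 0.4·h(Search)
h(Help) = 0.1·h(Cart) + 0.1·1 + 0.2·0 + 0.3·h(Help) + 0.3·h(Search)
h(Search) = 0.4·h(Cart) + 0.1·1 + 0.1·0 + 0.2·h(Help) + 0.2·h(Search)
Solving: h(Cart) = 0.7968, h(Help) = 0.5387, h(Search) = 0.6581.
Starting from Cart, the probability is 0.7968.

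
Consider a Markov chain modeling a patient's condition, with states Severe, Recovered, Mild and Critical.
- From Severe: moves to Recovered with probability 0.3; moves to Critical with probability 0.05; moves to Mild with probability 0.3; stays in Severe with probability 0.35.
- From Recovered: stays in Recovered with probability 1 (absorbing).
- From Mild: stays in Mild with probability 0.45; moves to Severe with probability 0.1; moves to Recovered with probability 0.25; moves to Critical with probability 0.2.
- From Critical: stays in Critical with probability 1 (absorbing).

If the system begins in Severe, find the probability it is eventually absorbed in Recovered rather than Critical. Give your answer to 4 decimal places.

0.7328

Let h(s) be the probability of absorption at Recovered starting from transient state s. Then h(Recovered) = 1 and h(Critical) = 0. By first-step analysis:
h(Severe) = 0.35·h(Severe) + 0.3·1 + 0.3·h(Mild) + 0.05·0
h(Mild) = 0.1·h(Severe) + 0.25·1 + 0.45·h(Mild) + 0.2·0
Solving: h(Severe) = 0.7328, h(Mild) = 0.5878.
Starting from Severe, the probability is 0.7328.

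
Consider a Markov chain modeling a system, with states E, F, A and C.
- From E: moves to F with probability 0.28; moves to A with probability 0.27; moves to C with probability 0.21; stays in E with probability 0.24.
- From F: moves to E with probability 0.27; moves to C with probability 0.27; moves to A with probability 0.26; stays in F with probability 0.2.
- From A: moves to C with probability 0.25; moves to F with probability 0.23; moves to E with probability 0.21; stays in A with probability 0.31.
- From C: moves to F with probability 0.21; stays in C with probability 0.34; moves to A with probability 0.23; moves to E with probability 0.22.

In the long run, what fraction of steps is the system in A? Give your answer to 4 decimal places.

Let the stationary distribution be π with π = πP and π_1 + π_2 + π_3 + π_4 = 1.
π_1 = 0.24·π_1 + 0.27·π_2 + 0.21·π_3 + 0.22·π_4
π_2 = 0.28·π_1 + 0.2·π_2 + 0.23·π_3 + 0.21·π_4
π_3 = 0.27·π_1 + 0.26·π_2 + 0.31·π_3 + 0.23·π_4
Solving with the normalization constraint gives π = (0.2335, 0.2294, 0.2676, 0.2695).
So the stationary probability of A is 0.2676.

0.2676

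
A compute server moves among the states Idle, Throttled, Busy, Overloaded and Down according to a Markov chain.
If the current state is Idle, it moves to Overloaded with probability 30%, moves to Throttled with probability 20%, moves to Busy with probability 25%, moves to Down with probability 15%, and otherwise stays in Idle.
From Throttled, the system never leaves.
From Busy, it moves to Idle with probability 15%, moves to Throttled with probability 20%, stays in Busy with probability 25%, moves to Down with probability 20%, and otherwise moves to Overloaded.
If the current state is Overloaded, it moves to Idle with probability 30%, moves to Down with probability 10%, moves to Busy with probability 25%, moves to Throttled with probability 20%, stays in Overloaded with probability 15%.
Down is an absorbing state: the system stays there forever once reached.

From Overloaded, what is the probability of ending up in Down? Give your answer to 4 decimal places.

Let h(s) be the probability of absorption at Down starting from transient state s. Then h(Down) = 1 and h(Throttled) = 0. By first-step analysis:
h(Idle) = 0.1·h(Idle) + 0.2·0 + 0.25·h(Busy) + 0.3·h(Overloaded) + 0.15·1
h(Busy) = 0.15·h(Idle) + 0.2·0 + 0.25·h(Busy) + 0.2·h(Overloaded) + 0.2·1
h(Overloaded) = 0.3·h(Idle) + 0.2·0 + 0.25·h(Busy) + 0.15·h(Overloaded) + 0.1·1
Solving: h(Idle) = 0.4295, h(Busy) = 0.4605, h(Overloaded) = 0.4047.
Starting from Overloaded, the probability is 0.4047.

0.4047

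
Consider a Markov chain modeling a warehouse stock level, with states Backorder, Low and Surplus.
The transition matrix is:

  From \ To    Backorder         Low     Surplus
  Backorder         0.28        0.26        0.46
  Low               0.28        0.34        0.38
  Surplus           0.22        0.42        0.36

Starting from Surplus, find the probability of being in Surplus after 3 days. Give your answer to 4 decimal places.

0.3929

Propagate the distribution vector 3 days from Surplus.
After 0 days: (0.0000, 0.0000, 1.0000)
After 1 day: (0.2200, 0.4200, 0.3600)
After 2 days: (0.2584, 0.3512, 0.3904)
After 3 days: (0.2566, 0.3506, 0.3929)
P(in Surplus after 3 days) = 0.3929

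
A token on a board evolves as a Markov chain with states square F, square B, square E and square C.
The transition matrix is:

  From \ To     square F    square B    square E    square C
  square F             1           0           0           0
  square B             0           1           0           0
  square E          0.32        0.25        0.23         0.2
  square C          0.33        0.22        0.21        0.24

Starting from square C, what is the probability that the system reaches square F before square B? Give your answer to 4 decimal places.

Let h(s) be the probability of absorption at square F starting from transient state s. Then h(square F) = 1 and h(square B) = 0. By first-step analysis:
h(square E) = 0.32·1 + 0.25·0 + 0.23·h(square E) + 0.2·h(square C)
h(square C) = 0.33·1 + 0.22·0 + 0.21·h(square E) + 0.24·h(square C)
Solving: h(square E) = 0.5692, h(square C) = 0.5915.
Starting from square C, the probability is 0.5915.

0.5915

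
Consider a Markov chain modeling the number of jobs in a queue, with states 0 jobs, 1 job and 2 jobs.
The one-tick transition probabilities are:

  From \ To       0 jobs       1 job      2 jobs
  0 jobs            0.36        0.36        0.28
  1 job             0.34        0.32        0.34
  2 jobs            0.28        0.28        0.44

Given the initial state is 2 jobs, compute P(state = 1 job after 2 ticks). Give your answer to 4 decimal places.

0.3136

Sum over the intermediate state after 1 tick:
P = P(2 jobs→0 jobs)·P(0 jobs→1 job) + P(2 jobs→1 job)·P(1 job→1 job) + P(2 jobs→2 jobs)·P(2 jobs→1 job)
  = 0.28×0.36 + 0.28×0.32 + 0.44×0.28
  = 0.1008 + 0.0896 + 0.1232 = 0.3136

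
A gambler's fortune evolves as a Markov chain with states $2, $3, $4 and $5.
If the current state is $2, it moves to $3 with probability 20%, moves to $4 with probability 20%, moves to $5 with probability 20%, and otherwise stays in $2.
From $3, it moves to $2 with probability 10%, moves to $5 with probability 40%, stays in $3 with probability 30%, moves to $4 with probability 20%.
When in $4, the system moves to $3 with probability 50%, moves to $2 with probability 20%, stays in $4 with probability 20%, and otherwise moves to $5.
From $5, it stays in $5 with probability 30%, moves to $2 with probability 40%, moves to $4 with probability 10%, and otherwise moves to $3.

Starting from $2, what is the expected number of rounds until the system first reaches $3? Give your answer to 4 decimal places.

3.9381

Let t(s) be the expected number of rounds to first reach $3 from state s, with t($3) = 0. Conditioning on the first round:
t($2) = 1 + 0.4·t($2) + 0.2·t($4) + 0.2·t($5)
t($4) = 1 + 0.2·t($2) + 0.2·t($4) + 0.1·t($5)
t($5) = 1 + 0.4·t($2) + 0.1·t($4) + 0.3·t($5)
Solving: t($2) = 3.9381, t($4) = 2.7434, t($5) = 4.0708.
Expected rounds from $2 to $3: 3.9381.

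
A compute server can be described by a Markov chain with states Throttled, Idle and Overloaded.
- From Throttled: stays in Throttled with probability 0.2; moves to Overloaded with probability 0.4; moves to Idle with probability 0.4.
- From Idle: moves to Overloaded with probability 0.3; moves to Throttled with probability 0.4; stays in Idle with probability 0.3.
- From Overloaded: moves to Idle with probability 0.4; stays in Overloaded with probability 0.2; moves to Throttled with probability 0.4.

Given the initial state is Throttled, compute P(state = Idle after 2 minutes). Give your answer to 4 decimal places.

Sum over the intermediate state after 1 minute:
P = P(Throttled→Throttled)·P(Throttled→Idle) + P(Throttled→Idle)·P(Idle→Idle) + P(Throttled→Overloaded)·P(Overloaded→Idle)
  = 0.2×0.4 + 0.4×0.3 + 0.4×0.4
  = 0.0800 + 0.1200 + 0.1600 = 0.3600

0.3600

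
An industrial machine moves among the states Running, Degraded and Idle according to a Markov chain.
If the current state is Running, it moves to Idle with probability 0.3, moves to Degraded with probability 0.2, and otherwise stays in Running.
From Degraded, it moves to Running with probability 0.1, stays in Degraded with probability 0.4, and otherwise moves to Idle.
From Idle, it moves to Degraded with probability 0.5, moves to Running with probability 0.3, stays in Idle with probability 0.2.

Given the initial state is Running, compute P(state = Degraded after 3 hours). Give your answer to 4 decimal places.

Propagate the distribution vector 3 hours from Running.
After 0 hours: (1.0000, 0.0000, 0.0000)
After 1 hour: (0.5000, 0.2000, 0.3000)
After 2 hours: (0.3600, 0.3300, 0.3100)
After 3 hours: (0.3060, 0.3590, 0.3350)
P(in Degraded after 3 hours) = 0.3590

0.3590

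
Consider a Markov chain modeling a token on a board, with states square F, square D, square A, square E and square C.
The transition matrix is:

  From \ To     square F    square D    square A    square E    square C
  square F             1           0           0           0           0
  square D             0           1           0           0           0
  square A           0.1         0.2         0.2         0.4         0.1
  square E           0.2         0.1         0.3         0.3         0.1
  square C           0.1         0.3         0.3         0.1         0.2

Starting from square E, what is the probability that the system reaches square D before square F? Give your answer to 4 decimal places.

0.4805

Let h(s) be the probability of absorption at square D starting from transient state s. Then h(square D) = 1 and h(square F) = 0. By first-step analysis:
h(square A) = 0.1·0 + 0.2·1 + 0.2·h(square A) + 0.4·h(square E) + 0.1·h(square C)
h(square E) = 0.2·0 + 0.1·1 + 0.3·h(square A) + 0.3·h(square E) + 0.1·h(square C)
h(square C) = 0.1·0 + 0.3·1 + 0.3·h(square A) + 0.1·h(square E) + 0.2·h(square C)
Solving: h(square A) = 0.5714, h(square E) = 0.4805, h(square C) = 0.6494.
Starting from square E, the probability is 0.4805.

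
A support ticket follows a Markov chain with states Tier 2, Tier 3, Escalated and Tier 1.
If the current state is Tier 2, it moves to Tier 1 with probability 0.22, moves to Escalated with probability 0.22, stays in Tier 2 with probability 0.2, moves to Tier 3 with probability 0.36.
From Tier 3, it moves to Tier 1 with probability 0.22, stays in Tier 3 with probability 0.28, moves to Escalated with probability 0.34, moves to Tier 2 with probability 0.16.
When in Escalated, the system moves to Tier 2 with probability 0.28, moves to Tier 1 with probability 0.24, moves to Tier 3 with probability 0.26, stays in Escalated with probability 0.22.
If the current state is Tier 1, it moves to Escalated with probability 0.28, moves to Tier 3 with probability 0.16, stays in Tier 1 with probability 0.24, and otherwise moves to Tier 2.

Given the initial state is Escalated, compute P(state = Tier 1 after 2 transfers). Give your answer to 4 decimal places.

0.2292

Propagate the distribution vector 2 transfers from Escalated.
After 0 transfers: (0.0000, 0.0000, 1.0000, 0.0000)
After 1 transfer: (0.2800, 0.2600, 0.2200, 0.2400)
After 2 transfers: (0.2360, 0.2692, 0.2656, 0.2292)
P(in Tier 1 after 2 transfers) = 0.2292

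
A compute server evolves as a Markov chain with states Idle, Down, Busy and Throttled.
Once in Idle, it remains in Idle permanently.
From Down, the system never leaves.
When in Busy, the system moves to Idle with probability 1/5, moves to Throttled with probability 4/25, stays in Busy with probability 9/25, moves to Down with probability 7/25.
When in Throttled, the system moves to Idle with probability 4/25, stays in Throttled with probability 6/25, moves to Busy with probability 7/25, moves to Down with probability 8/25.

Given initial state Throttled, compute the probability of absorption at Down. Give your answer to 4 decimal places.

0.6413

Let h(s) be the probability of absorption at Down starting from transient state s. Then h(Down) = 1 and h(Idle) = 0. By first-step analysis:
h(Busy) = 0.2·0 + 0.28·1 + 0.36·h(Busy) + 0.16·h(Throttled)
h(Throttled) = 0.16·0 + 0.32·1 + 0.28·h(Busy) + 0.24·h(Throttled)
Solving: h(Busy) = 0.5978, h(Throttled) = 0.6413.
Starting from Throttled, the probability is 0.6413.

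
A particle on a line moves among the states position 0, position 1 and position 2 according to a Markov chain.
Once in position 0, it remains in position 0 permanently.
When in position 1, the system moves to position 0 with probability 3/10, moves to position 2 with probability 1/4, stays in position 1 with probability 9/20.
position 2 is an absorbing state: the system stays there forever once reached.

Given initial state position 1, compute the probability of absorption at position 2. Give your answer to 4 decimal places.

0.4545

Let h(s) be the probability of absorption at position 2 starting from transient state s. Then h(position 2) = 1 and h(position 0) = 0. By first-step analysis:
h(position 1) = 0.3·0 + 0.45·h(position 1) + 0.25·1
Solving: h(position 1) = 0.4545.
Starting from position 1, the probability is 0.4545.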